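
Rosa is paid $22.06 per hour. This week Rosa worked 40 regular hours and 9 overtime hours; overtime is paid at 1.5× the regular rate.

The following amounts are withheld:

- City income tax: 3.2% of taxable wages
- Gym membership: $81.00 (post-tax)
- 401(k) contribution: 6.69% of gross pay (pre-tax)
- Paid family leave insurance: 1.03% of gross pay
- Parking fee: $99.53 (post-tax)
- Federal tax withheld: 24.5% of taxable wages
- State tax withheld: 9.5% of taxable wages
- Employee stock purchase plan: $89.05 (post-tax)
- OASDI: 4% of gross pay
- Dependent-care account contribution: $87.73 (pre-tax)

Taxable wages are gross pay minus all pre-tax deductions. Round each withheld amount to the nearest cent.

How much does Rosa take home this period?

$307.55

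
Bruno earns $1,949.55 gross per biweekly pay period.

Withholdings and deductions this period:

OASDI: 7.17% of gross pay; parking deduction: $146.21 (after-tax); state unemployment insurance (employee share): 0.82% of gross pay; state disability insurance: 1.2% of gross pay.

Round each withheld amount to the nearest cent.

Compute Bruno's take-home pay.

$1,624.18

State unemployment insurance (employee share): $1,949.55 × 0.0082 = $15.99
OASDI: $1,949.55 × 0.0717 = $139.78
State disability insurance: $1,949.55 × 0.012 = $23.39
Parking deduction: $146.21
Total deductions = $15.99 + $139.78 + $23.39 + $146.21 = $325.37
Net pay = $1,949.55 − $325.37 = $1,624.18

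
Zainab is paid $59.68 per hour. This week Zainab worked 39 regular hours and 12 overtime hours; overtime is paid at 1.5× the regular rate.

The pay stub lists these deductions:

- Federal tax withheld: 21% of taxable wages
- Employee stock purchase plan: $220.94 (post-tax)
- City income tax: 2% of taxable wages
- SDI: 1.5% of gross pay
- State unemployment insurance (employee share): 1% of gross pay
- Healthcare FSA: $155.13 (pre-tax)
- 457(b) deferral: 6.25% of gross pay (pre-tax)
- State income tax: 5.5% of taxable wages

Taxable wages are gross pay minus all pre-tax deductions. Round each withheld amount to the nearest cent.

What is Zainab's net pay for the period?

$1863.34

Regular pay: 39 × $59.68 = $2327.52
Overtime pay: 12 × $59.68 × 1.5 = $1074.24
Gross pay = $2327.52 + $1074.24 = $3401.76
Healthcare FSA: $155.13
457(b) deferral: $3401.76 × 0.0625 = $212.61
Pre-tax total = $155.13 + $212.61 = $367.74
Taxable wages = $3401.76 − $367.74 = $3034.02
City income tax: $3034.02 × 0.02 = $60.68
State income tax: $3034.02 × 0.055 = $166.87
Federal tax withheld: $3034.02 × 0.21 = $637.14
SDI: $3401.76 × 0.015 = $51.03
State unemployment insurance (employee share): $3401.76 × 0.01 = $34.02
Employee stock purchase plan: $220.94
Total deductions = $155.13 + $212.61 + $60.68 + $166.87 + $637.14 + $51.03 + $34.02 + $220.94 = $1538.42
Net pay = $3401.76 − $1538.42 = $1863.34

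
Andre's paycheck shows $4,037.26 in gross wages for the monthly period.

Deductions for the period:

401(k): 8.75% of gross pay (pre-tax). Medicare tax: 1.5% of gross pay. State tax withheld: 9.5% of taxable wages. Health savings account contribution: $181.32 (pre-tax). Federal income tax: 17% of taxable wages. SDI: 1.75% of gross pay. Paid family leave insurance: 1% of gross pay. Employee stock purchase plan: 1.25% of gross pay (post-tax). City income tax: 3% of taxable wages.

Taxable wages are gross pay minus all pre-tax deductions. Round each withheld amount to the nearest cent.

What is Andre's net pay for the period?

401(k): $4,037.26 × 0.0875 = $353.26
Health savings account contribution: $181.32
Pre-tax total = $353.26 + $181.32 = $534.58
Taxable wages = $4,037.26 − $534.58 = $3,502.68
State tax withheld: $3,502.68 × 0.095 = $332.75
City income tax: $3,502.68 × 0.03 = $105.08
Federal income tax: $3,502.68 × 0.17 = $595.46
Medicare tax: $4,037.26 × 0.015 = $60.56
SDI: $4,037.26 × 0.0175 = $70.65
Paid family leave insurance: $4,037.26 × 0.01 = $40.37
Employee stock purchase plan: $4,037.26 × 0.0125 = $50.47
Total deductions = $353.26 + $181.32 + $332.75 + $105.08 + $595.46 + $60.56 + $70.65 + $40.37 + $50.47 = $1,789.92
Net pay = $4,037.26 − $1,789.92 = $2,247.34

$2,247.34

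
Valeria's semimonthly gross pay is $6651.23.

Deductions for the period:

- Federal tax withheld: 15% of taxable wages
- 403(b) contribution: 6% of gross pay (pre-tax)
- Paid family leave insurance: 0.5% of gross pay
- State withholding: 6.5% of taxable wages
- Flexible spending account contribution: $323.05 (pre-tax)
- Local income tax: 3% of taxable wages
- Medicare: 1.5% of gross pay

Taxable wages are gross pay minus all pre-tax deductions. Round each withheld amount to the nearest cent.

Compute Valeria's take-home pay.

$4343.45

403(b) contribution: $6651.23 × 0.06 = $399.07
Flexible spending account contribution: $323.05
Pre-tax total = $399.07 + $323.05 = $722.12
Taxable wages = $6651.23 − $722.12 = $5929.11
Federal tax withheld: $5929.11 × 0.15 = $889.37
Local income tax: $5929.11 × 0.03 = $177.87
State withholding: $5929.11 × 0.065 = $385.39
Medicare: $6651.23 × 0.015 = $99.77
Paid family leave insurance: $6651.23 × 0.005 = $33.26
Total deductions = $399.07 + $323.05 + $889.37 + $177.87 + $385.39 + $99.77 + $33.26 = $2307.78
Net pay = $6651.23 − $2307.78 = $4343.45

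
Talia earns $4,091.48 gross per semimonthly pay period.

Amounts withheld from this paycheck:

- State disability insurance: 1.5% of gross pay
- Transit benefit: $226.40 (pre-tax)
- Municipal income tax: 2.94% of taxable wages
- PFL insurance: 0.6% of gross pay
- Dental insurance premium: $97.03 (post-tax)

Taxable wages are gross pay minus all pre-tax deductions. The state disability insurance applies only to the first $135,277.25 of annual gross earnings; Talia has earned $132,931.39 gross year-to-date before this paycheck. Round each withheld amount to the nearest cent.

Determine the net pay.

Transit benefit: $226.40
Taxable wages = $4,091.48 − $226.40 = $3,865.08
Municipal income tax: $3,865.08 × 0.0294 = $113.63
PFL insurance: $4,091.48 × 0.006 = $24.55
State disability insurance: only $135,277.25 − $132,931.39 = $2,345.86 of this check is subject → $2,345.86 × 0.015 = $35.19
Dental insurance premium: $97.03
Total deductions = $226.40 + $113.63 + $24.55 + $35.19 + $97.03 = $496.80
Net pay = $4,091.48 − $496.80 = $3,594.68

$3,594.68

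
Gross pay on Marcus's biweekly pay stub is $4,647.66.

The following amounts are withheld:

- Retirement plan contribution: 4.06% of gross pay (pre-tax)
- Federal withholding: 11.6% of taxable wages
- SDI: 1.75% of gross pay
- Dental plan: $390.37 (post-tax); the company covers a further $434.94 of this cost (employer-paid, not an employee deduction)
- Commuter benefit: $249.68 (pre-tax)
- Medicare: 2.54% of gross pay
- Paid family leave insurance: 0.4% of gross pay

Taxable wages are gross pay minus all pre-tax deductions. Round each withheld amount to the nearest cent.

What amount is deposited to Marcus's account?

$3,112.67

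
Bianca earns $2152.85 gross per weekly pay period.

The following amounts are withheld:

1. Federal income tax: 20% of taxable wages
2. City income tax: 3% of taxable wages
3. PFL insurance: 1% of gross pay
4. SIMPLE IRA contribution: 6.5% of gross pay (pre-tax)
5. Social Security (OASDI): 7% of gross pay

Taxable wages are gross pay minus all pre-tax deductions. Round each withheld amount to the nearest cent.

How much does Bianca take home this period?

$1377.71

SIMPLE IRA contribution: $2152.85 × 0.065 = $139.94
Taxable wages = $2152.85 − $139.94 = $2012.91
City income tax: $2012.91 × 0.03 = $60.39
Federal income tax: $2012.91 × 0.2 = $402.58
PFL insurance: $2152.85 × 0.01 = $21.53
Social Security (OASDI): $2152.85 × 0.07 = $150.70
Total deductions = $139.94 + $60.39 + $402.58 + $21.53 + $150.70 = $775.14
Net pay = $2152.85 − $775.14 = $1377.71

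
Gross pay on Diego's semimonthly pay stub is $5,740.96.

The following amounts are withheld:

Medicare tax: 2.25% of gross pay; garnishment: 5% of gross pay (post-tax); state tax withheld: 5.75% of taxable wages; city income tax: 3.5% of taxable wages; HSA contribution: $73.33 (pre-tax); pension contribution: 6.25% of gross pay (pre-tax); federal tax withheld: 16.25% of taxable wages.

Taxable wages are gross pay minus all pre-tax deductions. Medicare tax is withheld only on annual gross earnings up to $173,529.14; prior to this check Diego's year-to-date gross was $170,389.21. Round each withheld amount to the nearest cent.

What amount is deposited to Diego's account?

$3,597.37

Pension contribution: $5,740.96 × 0.0625 = $358.81
HSA contribution: $73.33
Pre-tax total = $358.81 + $73.33 = $432.14
Taxable wages = $5,740.96 − $432.14 = $5,308.82
Federal tax withheld: $5,308.82 × 0.1625 = $862.68
City income tax: $5,308.82 × 0.035 = $185.81
State tax withheld: $5,308.82 × 0.0575 = $305.26
Medicare tax: only $173,529.14 − $170,389.21 = $3,139.93 of this check is subject → $3,139.93 × 0.0225 = $70.65
Garnishment: $5,740.96 × 0.05 = $287.05
Total deductions = $358.81 + $73.33 + $862.68 + $185.81 + $305.26 + $70.65 + $287.05 = $2,143.59
Net pay = $5,740.96 − $2,143.59 = $3,597.37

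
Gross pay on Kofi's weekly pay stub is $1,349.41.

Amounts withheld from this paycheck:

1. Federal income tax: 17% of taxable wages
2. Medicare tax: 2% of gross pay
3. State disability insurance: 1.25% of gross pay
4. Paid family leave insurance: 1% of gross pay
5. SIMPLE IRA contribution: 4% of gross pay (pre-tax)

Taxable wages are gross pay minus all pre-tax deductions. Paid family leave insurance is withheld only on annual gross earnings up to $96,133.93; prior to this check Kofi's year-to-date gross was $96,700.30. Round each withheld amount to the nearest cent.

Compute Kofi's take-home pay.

$1,031.35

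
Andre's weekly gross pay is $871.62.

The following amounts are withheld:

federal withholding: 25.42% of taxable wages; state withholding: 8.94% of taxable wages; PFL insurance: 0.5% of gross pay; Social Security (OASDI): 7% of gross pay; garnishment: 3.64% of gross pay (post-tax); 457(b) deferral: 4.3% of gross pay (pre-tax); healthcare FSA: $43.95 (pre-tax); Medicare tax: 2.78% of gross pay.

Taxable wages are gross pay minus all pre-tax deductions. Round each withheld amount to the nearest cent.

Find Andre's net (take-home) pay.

$397.35

Healthcare FSA: $43.95
457(b) deferral: $871.62 × 0.043 = $37.48
Pre-tax total = $43.95 + $37.48 = $81.43
Taxable wages = $871.62 − $81.43 = $790.19
Federal withholding: $790.19 × 0.2542 = $200.87
State withholding: $790.19 × 0.0894 = $70.64
PFL insurance: $871.62 × 0.005 = $4.36
Social Security (OASDI): $871.62 × 0.07 = $61.01
Medicare tax: $871.62 × 0.0278 = $24.23
Garnishment: $871.62 × 0.0364 = $31.73
Total deductions = $43.95 + $37.48 + $200.87 + $70.64 + $4.36 + $61.01 + $24.23 + $31.73 = $474.27
Net pay = $871.62 − $474.27 = $397.35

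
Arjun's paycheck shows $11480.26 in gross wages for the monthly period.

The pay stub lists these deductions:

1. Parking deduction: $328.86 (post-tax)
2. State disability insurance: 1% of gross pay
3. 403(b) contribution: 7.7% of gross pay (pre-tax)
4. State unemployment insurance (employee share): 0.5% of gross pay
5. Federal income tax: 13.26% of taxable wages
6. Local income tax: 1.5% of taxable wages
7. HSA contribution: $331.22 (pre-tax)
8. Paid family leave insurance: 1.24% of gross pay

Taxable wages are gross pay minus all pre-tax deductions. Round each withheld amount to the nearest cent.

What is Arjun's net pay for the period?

403(b) contribution: $11480.26 × 0.077 = $883.98
HSA contribution: $331.22
Pre-tax total = $883.98 + $331.22 = $1215.20
Taxable wages = $11480.26 − $1215.20 = $10265.06
Local income tax: $10265.06 × 0.015 = $153.98
Federal income tax: $10265.06 × 0.1326 = $1361.15
State disability insurance: $11480.26 × 0.01 = $114.80
State unemployment insurance (employee share): $11480.26 × 0.005 = $57.40
Paid family leave insurance: $11480.26 × 0.0124 = $142.36
Parking deduction: $328.86
Total deductions = $883.98 + $331.22 + $153.98 + $1361.15 + $114.80 + $57.40 + $142.36 + $328.86 = $3373.75
Net pay = $11480.26 − $3373.75 = $8106.51

$8106.51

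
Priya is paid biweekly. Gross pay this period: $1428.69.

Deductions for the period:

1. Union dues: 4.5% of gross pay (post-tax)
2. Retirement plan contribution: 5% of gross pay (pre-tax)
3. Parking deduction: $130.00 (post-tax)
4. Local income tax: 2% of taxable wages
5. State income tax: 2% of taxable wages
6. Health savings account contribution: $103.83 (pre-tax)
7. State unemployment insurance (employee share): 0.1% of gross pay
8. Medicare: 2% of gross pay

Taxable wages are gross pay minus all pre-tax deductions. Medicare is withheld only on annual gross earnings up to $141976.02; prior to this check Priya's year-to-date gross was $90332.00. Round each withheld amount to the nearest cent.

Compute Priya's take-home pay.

$979.00

Health savings account contribution: $103.83
Retirement plan contribution: $1428.69 × 0.05 = $71.43
Pre-tax total = $103.83 + $71.43 = $175.26
Taxable wages = $1428.69 − $175.26 = $1253.43
Local income tax: $1253.43 × 0.02 = $25.07
State income tax: $1253.43 × 0.02 = $25.07
Medicare: cap not yet reached, full $1428.69 is subject → $1428.69 × 0.02 = $28.57
State unemployment insurance (employee share): $1428.69 × 0.001 = $1.43
Parking deduction: $130.00
Union dues: $1428.69 × 0.045 = $64.29
Total deductions = $103.83 + $71.43 + $25.07 + $25.07 + $28.57 + $1.43 + $130.00 + $64.29 = $449.69
Net pay = $1428.69 − $449.69 = $979.00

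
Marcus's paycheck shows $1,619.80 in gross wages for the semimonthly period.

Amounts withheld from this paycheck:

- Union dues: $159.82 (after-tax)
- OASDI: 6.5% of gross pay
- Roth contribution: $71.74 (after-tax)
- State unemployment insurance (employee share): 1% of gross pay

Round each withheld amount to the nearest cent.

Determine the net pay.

$1,266.75

State unemployment insurance (employee share): $1,619.80 × 0.01 = $16.20
OASDI: $1,619.80 × 0.065 = $105.29
Roth contribution: $71.74
Union dues: $159.82
Total deductions = $16.20 + $105.29 + $71.74 + $159.82 = $353.05
Net pay = $1,619.80 − $353.05 = $1,266.75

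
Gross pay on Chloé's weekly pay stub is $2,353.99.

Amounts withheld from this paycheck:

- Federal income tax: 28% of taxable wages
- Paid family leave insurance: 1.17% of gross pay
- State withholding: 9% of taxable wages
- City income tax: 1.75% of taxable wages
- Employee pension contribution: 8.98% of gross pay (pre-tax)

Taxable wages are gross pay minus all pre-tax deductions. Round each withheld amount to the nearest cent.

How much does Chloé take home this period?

$1,284.80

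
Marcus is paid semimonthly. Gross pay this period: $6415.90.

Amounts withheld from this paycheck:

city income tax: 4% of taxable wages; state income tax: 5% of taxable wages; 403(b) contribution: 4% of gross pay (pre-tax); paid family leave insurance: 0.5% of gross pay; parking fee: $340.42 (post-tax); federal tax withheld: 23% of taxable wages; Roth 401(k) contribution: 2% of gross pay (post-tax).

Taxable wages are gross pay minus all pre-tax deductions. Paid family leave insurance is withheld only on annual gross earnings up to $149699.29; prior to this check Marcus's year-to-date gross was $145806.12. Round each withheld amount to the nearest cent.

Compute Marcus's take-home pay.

$3700.09

403(b) contribution: $6415.90 × 0.04 = $256.64
Taxable wages = $6415.90 − $256.64 = $6159.26
Federal tax withheld: $6159.26 × 0.23 = $1416.63
City income tax: $6159.26 × 0.04 = $246.37
State income tax: $6159.26 × 0.05 = $307.96
Paid family leave insurance: only $149699.29 − $145806.12 = $3893.17 of this check is subject → $3893.17 × 0.005 = $19.47
Parking fee: $340.42
Roth 401(k) contribution: $6415.90 × 0.02 = $128.32
Total deductions = $256.64 + $1416.63 + $246.37 + $307.96 + $19.47 + $340.42 + $128.32 = $2715.81
Net pay = $6415.90 − $2715.81 = $3700.09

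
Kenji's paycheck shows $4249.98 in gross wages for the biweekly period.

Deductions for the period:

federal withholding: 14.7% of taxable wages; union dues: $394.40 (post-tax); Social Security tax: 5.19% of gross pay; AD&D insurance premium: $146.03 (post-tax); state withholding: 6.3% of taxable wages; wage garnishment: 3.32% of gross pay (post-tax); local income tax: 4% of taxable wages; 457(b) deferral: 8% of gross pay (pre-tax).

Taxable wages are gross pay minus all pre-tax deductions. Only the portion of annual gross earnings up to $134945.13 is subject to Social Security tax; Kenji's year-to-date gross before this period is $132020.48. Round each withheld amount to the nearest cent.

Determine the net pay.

$2099.16

457(b) deferral: $4249.98 × 0.08 = $340.00
Taxable wages = $4249.98 − $340.00 = $3909.98
State withholding: $3909.98 × 0.063 = $246.33
Federal withholding: $3909.98 × 0.147 = $574.77
Local income tax: $3909.98 × 0.04 = $156.40
Social Security tax: only $134945.13 − $132020.48 = $2924.65 of this check is subject → $2924.65 × 0.0519 = $151.79
Wage garnishment: $4249.98 × 0.0332 = $141.10
AD&D insurance premium: $146.03
Union dues: $394.40
Total deductions = $340.00 + $246.33 + $574.77 + $156.40 + $151.79 + $141.10 + $146.03 + $394.40 = $2150.82
Net pay = $4249.98 − $2150.82 = $2099.16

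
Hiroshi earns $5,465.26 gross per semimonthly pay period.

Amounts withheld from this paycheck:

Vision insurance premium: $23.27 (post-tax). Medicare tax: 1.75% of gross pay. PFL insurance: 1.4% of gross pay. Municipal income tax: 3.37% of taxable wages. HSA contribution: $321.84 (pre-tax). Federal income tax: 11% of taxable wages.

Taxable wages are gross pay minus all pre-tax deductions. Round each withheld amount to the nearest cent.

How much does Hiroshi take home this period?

$4,208.89

HSA contribution: $321.84
Taxable wages = $5,465.26 − $321.84 = $5,143.42
Federal income tax: $5,143.42 × 0.11 = $565.78
Municipal income tax: $5,143.42 × 0.0337 = $173.33
PFL insurance: $5,465.26 × 0.014 = $76.51
Medicare tax: $5,465.26 × 0.0175 = $95.64
Vision insurance premium: $23.27
Total deductions = $321.84 + $565.78 + $173.33 + $76.51 + $95.64 + $23.27 = $1,256.37
Net pay = $5,465.26 − $1,256.37 = $4,208.89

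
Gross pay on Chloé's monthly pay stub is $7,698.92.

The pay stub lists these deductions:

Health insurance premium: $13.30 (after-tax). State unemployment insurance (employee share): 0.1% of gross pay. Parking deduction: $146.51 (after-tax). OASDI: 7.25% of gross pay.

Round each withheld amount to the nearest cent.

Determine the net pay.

$6,973.24

OASDI: $7,698.92 × 0.0725 = $558.17
State unemployment insurance (employee share): $7,698.92 × 0.001 = $7.70
Health insurance premium: $13.30
Parking deduction: $146.51
Total deductions = $558.17 + $7.70 + $13.30 + $146.51 = $725.68
Net pay = $7,698.92 − $725.68 = $6,973.24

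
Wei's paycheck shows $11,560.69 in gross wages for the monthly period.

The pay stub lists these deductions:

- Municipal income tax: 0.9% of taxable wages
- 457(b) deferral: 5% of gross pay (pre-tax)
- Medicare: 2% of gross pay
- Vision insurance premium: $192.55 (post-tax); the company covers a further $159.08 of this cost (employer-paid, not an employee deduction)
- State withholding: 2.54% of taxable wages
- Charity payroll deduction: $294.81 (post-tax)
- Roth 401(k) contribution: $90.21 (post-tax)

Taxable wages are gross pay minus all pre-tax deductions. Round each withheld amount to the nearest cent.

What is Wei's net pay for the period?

$9,796.08

457(b) deferral: $11,560.69 × 0.05 = $578.03
Taxable wages = $11,560.69 − $578.03 = $10,982.66
Municipal income tax: $10,982.66 × 0.009 = $98.84
State withholding: $10,982.66 × 0.0254 = $278.96
Medicare: $11,560.69 × 0.02 = $231.21
Charity payroll deduction: $294.81
Vision insurance premium: $192.55
Roth 401(k) contribution: $90.21
(Employer's $159.08 toward vision insurance premium is not withheld from the employee.)
Total deductions = $578.03 + $98.84 + $278.96 + $231.21 + $294.81 + $192.55 + $90.21 = $1,764.61
Net pay = $11,560.69 − $1,764.61 = $9,796.08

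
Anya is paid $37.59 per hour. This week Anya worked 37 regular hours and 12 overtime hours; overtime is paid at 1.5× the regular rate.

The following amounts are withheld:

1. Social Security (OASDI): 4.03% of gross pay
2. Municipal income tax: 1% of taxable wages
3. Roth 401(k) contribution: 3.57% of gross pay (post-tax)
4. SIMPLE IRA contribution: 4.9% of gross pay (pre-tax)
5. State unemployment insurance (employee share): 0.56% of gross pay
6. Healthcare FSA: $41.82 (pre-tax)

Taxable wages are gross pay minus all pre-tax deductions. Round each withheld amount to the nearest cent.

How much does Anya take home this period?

Regular pay: 37 × $37.59 = $1,390.83
Overtime pay: 12 × $37.59 × 1.5 = $676.62
Gross pay = $1,390.83 + $676.62 = $2,067.45
Healthcare FSA: $41.82
SIMPLE IRA contribution: $2,067.45 × 0.049 = $101.31
Pre-tax total = $41.82 + $101.31 = $143.13
Taxable wages = $2,067.45 − $143.13 = $1,924.32
Municipal income tax: $1,924.32 × 0.01 = $19.24
State unemployment insurance (employee share): $2,067.45 × 0.0056 = $11.58
Social Security (OASDI): $2,067.45 × 0.0403 = $83.32
Roth 401(k) contribution: $2,067.45 × 0.0357 = $73.81
Total deductions = $41.82 + $101.31 + $19.24 + $11.58 + $83.32 + $73.81 = $331.08
Net pay = $2,067.45 − $331.08 = $1,736.37

$1,736.37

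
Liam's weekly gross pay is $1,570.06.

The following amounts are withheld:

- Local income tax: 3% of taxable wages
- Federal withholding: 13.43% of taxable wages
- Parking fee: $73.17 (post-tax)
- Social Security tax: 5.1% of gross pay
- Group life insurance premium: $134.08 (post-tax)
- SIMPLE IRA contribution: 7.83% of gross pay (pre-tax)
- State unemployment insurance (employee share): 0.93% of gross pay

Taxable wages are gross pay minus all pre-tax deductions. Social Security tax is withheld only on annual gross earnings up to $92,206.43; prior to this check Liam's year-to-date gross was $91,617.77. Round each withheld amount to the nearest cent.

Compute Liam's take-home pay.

$957.49

SIMPLE IRA contribution: $1,570.06 × 0.0783 = $122.94
Taxable wages = $1,570.06 − $122.94 = $1,447.12
Local income tax: $1,447.12 × 0.03 = $43.41
Federal withholding: $1,447.12 × 0.1343 = $194.35
Social Security tax: only $92,206.43 − $91,617.77 = $588.66 of this check is subject → $588.66 × 0.051 = $30.02
State unemployment insurance (employee share): $1,570.06 × 0.0093 = $14.60
Group life insurance premium: $134.08
Parking fee: $73.17
Total deductions = $122.94 + $43.41 + $194.35 + $30.02 + $14.60 + $134.08 + $73.17 = $612.57
Net pay = $1,570.06 − $612.57 = $957.49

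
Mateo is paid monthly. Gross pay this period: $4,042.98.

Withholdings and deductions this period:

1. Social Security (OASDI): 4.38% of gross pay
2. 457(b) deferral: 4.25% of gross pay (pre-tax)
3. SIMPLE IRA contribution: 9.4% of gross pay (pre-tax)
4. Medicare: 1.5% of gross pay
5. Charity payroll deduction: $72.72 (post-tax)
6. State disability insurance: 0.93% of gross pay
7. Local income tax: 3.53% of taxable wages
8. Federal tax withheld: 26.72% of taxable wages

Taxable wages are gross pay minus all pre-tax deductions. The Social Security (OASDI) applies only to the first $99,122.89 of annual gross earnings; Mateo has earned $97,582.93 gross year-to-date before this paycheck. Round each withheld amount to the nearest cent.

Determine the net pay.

457(b) deferral: $4,042.98 × 0.0425 = $171.83
SIMPLE IRA contribution: $4,042.98 × 0.094 = $380.04
Pre-tax total = $171.83 + $380.04 = $551.87
Taxable wages = $4,042.98 − $551.87 = $3,491.11
Federal tax withheld: $3,491.11 × 0.2672 = $932.82
Local income tax: $3,491.11 × 0.0353 = $123.24
Medicare: $4,042.98 × 0.015 = $60.64
Social Security (OASDI): only $99,122.89 − $97,582.93 = $1,539.96 of this check is subject → $1,539.96 × 0.0438 = $67.45
State disability insurance: $4,042.98 × 0.0093 = $37.60
Charity payroll deduction: $72.72
Total deductions = $171.83 + $380.04 + $932.82 + $123.24 + $60.64 + $67.45 + $37.60 + $72.72 = $1,846.34
Net pay = $4,042.98 − $1,846.34 = $2,196.64

$2,196.64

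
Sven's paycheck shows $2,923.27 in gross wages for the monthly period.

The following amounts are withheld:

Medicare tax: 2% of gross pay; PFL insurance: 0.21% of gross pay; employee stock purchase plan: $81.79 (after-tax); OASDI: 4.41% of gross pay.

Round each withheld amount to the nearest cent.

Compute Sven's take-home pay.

$2,647.95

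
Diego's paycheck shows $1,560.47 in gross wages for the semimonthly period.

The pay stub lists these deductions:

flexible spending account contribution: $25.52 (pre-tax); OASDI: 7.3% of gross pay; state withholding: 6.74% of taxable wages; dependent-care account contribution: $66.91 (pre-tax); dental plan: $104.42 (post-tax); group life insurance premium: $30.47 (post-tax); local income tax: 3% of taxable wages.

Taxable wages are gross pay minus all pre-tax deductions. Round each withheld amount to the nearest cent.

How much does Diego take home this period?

$1,076.25

Flexible spending account contribution: $25.52
Dependent-care account contribution: $66.91
Pre-tax total = $25.52 + $66.91 = $92.43
Taxable wages = $1,560.47 − $92.43 = $1,468.04
State withholding: $1,468.04 × 0.0674 = $98.95
Local income tax: $1,468.04 × 0.03 = $44.04
OASDI: $1,560.47 × 0.073 = $113.91
Dental plan: $104.42
Group life insurance premium: $30.47
Total deductions = $25.52 + $66.91 + $98.95 + $44.04 + $113.91 + $104.42 + $30.47 = $484.22
Net pay = $1,560.47 − $484.22 = $1,076.25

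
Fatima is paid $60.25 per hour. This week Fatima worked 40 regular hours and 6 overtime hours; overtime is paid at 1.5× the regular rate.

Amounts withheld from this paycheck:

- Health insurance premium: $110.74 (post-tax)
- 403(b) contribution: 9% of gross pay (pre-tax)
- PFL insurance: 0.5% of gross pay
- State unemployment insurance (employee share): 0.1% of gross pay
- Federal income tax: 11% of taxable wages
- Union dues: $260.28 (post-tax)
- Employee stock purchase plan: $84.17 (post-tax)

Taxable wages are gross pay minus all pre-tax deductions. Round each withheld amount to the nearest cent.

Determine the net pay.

Regular pay: 40 × $60.25 = $2,410.00
Overtime pay: 6 × $60.25 × 1.5 = $542.25
Gross pay = $2,410.00 + $542.25 = $2,952.25
403(b) contribution: $2,952.25 × 0.09 = $265.70
Taxable wages = $2,952.25 − $265.70 = $2,686.55
Federal income tax: $2,686.55 × 0.11 = $295.52
State unemployment insurance (employee share): $2,952.25 × 0.001 = $2.95
PFL insurance: $2,952.25 × 0.005 = $14.76
Employee stock purchase plan: $84.17
Union dues: $260.28
Health insurance premium: $110.74
Total deductions = $265.70 + $295.52 + $2.95 + $14.76 + $84.17 + $260.28 + $110.74 = $1,034.12
Net pay = $2,952.25 − $1,034.12 = $1,918.13

$1,918.13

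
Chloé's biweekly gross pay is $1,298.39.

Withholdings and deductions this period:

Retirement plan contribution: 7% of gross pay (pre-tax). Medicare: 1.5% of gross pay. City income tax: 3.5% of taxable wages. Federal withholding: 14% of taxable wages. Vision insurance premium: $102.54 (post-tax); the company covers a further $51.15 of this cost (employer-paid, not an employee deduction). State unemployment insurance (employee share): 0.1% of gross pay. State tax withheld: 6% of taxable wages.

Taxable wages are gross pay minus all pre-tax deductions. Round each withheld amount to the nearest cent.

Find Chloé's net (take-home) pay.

$800.42

Retirement plan contribution: $1,298.39 × 0.07 = $90.89
Taxable wages = $1,298.39 − $90.89 = $1,207.50
City income tax: $1,207.50 × 0.035 = $42.26
Federal withholding: $1,207.50 × 0.14 = $169.05
State tax withheld: $1,207.50 × 0.06 = $72.45
Medicare: $1,298.39 × 0.015 = $19.48
State unemployment insurance (employee share): $1,298.39 × 0.001 = $1.30
Vision insurance premium: $102.54
(Employer's $51.15 toward vision insurance premium is not withheld from the employee.)
Total deductions = $90.89 + $42.26 + $169.05 + $72.45 + $19.48 + $1.30 + $102.54 = $497.97
Net pay = $1,298.39 − $497.97 = $800.42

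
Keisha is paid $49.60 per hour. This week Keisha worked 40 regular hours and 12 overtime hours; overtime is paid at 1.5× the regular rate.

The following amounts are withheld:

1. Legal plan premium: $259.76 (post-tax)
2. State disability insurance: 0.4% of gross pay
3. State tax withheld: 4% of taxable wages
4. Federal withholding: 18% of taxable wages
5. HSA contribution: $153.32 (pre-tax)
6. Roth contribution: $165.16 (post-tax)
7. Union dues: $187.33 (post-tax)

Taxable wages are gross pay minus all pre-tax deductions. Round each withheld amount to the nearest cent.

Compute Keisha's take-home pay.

$1500.55

Regular pay: 40 × $49.60 = $1984.00
Overtime pay: 12 × $49.60 × 1.5 = $892.80
Gross pay = $1984.00 + $892.80 = $2876.80
HSA contribution: $153.32
Taxable wages = $2876.80 − $153.32 = $2723.48
Federal withholding: $2723.48 × 0.18 = $490.23
State tax withheld: $2723.48 × 0.04 = $108.94
State disability insurance: $2876.80 × 0.004 = $11.51
Roth contribution: $165.16
Legal plan premium: $259.76
Union dues: $187.33
Total deductions = $153.32 + $490.23 + $108.94 + $11.51 + $165.16 + $259.76 + $187.33 = $1376.25
Net pay = $2876.80 − $1376.25 = $1500.55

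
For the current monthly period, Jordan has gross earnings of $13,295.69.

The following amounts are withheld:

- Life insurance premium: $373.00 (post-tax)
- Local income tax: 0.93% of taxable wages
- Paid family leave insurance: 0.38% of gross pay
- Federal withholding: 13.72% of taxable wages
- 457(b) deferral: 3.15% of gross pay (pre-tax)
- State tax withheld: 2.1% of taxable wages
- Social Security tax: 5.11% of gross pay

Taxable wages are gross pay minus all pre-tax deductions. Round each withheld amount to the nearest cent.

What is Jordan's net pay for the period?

$9,617.08

457(b) deferral: $13,295.69 × 0.0315 = $418.81
Taxable wages = $13,295.69 − $418.81 = $12,876.88
Local income tax: $12,876.88 × 0.0093 = $119.75
State tax withheld: $12,876.88 × 0.021 = $270.41
Federal withholding: $12,876.88 × 0.1372 = $1,766.71
Social Security tax: $13,295.69 × 0.0511 = $679.41
Paid family leave insurance: $13,295.69 × 0.0038 = $50.52
Life insurance premium: $373.00
Total deductions = $418.81 + $119.75 + $270.41 + $1,766.71 + $679.41 + $50.52 + $373.00 = $3,678.61
Net pay = $13,295.69 − $3,678.61 = $9,617.08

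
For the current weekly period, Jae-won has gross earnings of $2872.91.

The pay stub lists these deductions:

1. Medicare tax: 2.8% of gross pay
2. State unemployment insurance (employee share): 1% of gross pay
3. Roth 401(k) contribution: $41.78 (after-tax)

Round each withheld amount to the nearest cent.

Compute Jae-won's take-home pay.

Medicare tax: $2872.91 × 0.028 = $80.44
State unemployment insurance (employee share): $2872.91 × 0.01 = $28.73
Roth 401(k) contribution: $41.78
Total deductions = $80.44 + $28.73 + $41.78 = $150.95
Net pay = $2872.91 − $150.95 = $2721.96

$2721.96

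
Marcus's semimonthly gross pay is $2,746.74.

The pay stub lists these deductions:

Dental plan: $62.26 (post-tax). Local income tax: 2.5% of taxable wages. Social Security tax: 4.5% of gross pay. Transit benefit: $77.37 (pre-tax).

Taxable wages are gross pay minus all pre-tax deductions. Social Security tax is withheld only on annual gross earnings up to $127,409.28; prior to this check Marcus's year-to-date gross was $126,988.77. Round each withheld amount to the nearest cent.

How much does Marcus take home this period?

$2,521.46

Transit benefit: $77.37
Taxable wages = $2,746.74 − $77.37 = $2,669.37
Local income tax: $2,669.37 × 0.025 = $66.73
Social Security tax: only $127,409.28 − $126,988.77 = $420.51 of this check is subject → $420.51 × 0.045 = $18.92
Dental plan: $62.26
Total deductions = $77.37 + $66.73 + $18.92 + $62.26 = $225.28
Net pay = $2,746.74 − $225.28 = $2,521.46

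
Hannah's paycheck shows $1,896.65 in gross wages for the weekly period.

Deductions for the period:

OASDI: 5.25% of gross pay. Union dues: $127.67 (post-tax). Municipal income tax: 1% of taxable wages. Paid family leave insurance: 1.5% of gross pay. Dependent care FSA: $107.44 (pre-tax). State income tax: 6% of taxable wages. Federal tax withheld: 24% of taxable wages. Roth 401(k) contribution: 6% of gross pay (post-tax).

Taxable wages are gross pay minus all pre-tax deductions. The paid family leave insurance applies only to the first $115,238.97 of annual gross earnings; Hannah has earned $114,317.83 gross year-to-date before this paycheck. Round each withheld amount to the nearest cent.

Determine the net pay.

Dependent care FSA: $107.44
Taxable wages = $1,896.65 − $107.44 = $1,789.21
Federal tax withheld: $1,789.21 × 0.24 = $429.41
Municipal income tax: $1,789.21 × 0.01 = $17.89
State income tax: $1,789.21 × 0.06 = $107.35
Paid family leave insurance: only $115,238.97 − $114,317.83 = $921.14 of this check is subject → $921.14 × 0.015 = $13.82
OASDI: $1,896.65 × 0.0525 = $99.57
Roth 401(k) contribution: $1,896.65 × 0.06 = $113.80
Union dues: $127.67
Total deductions = $107.44 + $429.41 + $17.89 + $107.35 + $13.82 + $99.57 + $113.80 + $127.67 = $1,016.95
Net pay = $1,896.65 − $1,016.95 = $879.70

$879.70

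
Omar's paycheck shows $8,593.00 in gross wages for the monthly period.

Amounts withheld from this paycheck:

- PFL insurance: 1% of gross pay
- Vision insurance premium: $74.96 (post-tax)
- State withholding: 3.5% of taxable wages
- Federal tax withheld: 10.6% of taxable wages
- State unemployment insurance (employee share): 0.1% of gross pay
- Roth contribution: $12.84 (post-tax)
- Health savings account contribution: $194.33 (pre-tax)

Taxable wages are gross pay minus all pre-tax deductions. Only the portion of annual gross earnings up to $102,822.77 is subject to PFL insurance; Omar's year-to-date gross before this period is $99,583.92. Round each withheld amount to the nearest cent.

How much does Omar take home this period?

Health savings account contribution: $194.33
Taxable wages = $8,593.00 − $194.33 = $8,398.67
State withholding: $8,398.67 × 0.035 = $293.95
Federal tax withheld: $8,398.67 × 0.106 = $890.26
PFL insurance: only $102,822.77 − $99,583.92 = $3,238.85 of this check is subject → $3,238.85 × 0.01 = $32.39
State unemployment insurance (employee share): $8,593.00 × 0.001 = $8.59
Roth contribution: $12.84
Vision insurance premium: $74.96
Total deductions = $194.33 + $293.95 + $890.26 + $32.39 + $8.59 + $12.84 + $74.96 = $1,507.32
Net pay = $8,593.00 − $1,507.32 = $7,085.68

$7,085.68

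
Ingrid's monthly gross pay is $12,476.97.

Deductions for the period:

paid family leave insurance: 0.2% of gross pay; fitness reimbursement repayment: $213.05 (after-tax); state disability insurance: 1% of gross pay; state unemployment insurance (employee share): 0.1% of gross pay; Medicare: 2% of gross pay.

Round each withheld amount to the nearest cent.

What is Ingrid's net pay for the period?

State disability insurance: $12,476.97 × 0.01 = $124.77
State unemployment insurance (employee share): $12,476.97 × 0.001 = $12.48
Paid family leave insurance: $12,476.97 × 0.002 = $24.95
Medicare: $12,476.97 × 0.02 = $249.54
Fitness reimbursement repayment: $213.05
Total deductions = $124.77 + $12.48 + $24.95 + $249.54 + $213.05 = $624.79
Net pay = $12,476.97 − $624.79 = $11,852.18

$11,852.18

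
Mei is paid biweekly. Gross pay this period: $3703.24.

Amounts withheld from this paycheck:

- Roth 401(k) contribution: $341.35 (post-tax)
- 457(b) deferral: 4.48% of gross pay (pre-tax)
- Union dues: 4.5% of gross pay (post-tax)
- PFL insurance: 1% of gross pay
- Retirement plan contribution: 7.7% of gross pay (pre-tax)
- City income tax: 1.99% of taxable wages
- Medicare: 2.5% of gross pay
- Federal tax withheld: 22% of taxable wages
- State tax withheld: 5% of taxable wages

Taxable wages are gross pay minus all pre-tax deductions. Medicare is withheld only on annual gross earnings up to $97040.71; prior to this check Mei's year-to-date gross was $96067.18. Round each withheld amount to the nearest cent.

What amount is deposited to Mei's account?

457(b) deferral: $3703.24 × 0.0448 = $165.91
Retirement plan contribution: $3703.24 × 0.077 = $285.15
Pre-tax total = $165.91 + $285.15 = $451.06
Taxable wages = $3703.24 − $451.06 = $3252.18
State tax withheld: $3252.18 × 0.05 = $162.61
City income tax: $3252.18 × 0.0199 = $64.72
Federal tax withheld: $3252.18 × 0.22 = $715.48
PFL insurance: $3703.24 × 0.01 = $37.03
Medicare: only $97040.71 − $96067.18 = $973.53 of this check is subject → $973.53 × 0.025 = $24.34
Roth 401(k) contribution: $341.35
Union dues: $3703.24 × 0.045 = $166.65
Total deductions = $165.91 + $285.15 + $162.61 + $64.72 + $715.48 + $37.03 + $24.34 + $341.35 + $166.65 = $1963.24
Net pay = $3703.24 − $1963.24 = $1740.00

$1740.00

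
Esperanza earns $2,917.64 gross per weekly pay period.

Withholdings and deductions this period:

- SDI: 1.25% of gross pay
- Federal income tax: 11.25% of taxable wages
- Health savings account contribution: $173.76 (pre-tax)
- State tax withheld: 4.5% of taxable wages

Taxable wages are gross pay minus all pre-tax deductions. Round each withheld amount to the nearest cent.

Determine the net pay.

$2,275.25

Health savings account contribution: $173.76
Taxable wages = $2,917.64 − $173.76 = $2,743.88
State tax withheld: $2,743.88 × 0.045 = $123.47
Federal income tax: $2,743.88 × 0.1125 = $308.69
SDI: $2,917.64 × 0.0125 = $36.47
Total deductions = $173.76 + $123.47 + $308.69 + $36.47 = $642.39
Net pay = $2,917.64 − $642.39 = $2,275.25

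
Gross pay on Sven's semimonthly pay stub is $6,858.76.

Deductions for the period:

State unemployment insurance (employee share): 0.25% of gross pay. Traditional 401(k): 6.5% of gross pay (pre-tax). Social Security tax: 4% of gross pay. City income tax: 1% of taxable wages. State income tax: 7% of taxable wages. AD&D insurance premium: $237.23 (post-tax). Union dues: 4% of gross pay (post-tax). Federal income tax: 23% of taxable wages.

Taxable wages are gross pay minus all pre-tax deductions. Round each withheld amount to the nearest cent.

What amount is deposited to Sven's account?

Traditional 401(k): $6,858.76 × 0.065 = $445.82
Taxable wages = $6,858.76 − $445.82 = $6,412.94
State income tax: $6,412.94 × 0.07 = $448.91
Federal income tax: $6,412.94 × 0.23 = $1,474.98
City income tax: $6,412.94 × 0.01 = $64.13
State unemployment insurance (employee share): $6,858.76 × 0.0025 = $17.15
Social Security tax: $6,858.76 × 0.04 = $274.35
Union dues: $6,858.76 × 0.04 = $274.35
AD&D insurance premium: $237.23
Total deductions = $445.82 + $448.91 + $1,474.98 + $64.13 + $17.15 + $274.35 + $274.35 + $237.23 = $3,236.92
Net pay = $6,858.76 − $3,236.92 = $3,621.84

$3,621.84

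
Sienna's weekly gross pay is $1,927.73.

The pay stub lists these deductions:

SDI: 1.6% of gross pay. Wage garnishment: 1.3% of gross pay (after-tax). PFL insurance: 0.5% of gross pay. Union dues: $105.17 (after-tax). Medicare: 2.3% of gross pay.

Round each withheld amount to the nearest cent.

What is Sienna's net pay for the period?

$1,712.68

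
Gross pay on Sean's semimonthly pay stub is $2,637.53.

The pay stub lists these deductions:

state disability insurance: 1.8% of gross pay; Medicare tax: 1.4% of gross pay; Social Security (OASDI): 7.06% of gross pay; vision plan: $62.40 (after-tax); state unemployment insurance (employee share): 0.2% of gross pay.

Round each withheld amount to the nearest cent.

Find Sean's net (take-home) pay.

$2,299.23

State unemployment insurance (employee share): $2,637.53 × 0.002 = $5.28
Social Security (OASDI): $2,637.53 × 0.0706 = $186.21
State disability insurance: $2,637.53 × 0.018 = $47.48
Medicare tax: $2,637.53 × 0.014 = $36.93
Vision plan: $62.40
Total deductions = $5.28 + $186.21 + $47.48 + $36.93 + $62.40 = $338.30
Net pay = $2,637.53 − $338.30 = $2,299.23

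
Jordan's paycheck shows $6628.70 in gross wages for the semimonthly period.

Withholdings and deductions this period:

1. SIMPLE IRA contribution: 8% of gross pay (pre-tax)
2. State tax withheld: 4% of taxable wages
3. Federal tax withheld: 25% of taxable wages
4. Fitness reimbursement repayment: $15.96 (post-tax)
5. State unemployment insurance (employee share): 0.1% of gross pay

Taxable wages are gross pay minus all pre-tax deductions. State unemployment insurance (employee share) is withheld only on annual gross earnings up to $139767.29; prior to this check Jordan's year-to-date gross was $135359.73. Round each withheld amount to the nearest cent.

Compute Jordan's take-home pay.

$4309.49

SIMPLE IRA contribution: $6628.70 × 0.08 = $530.30
Taxable wages = $6628.70 − $530.30 = $6098.40
Federal tax withheld: $6098.40 × 0.25 = $1524.60
State tax withheld: $6098.40 × 0.04 = $243.94
State unemployment insurance (employee share): only $139767.29 − $135359.73 = $4407.56 of this check is subject → $4407.56 × 0.001 = $4.41
Fitness reimbursement repayment: $15.96
Total deductions = $530.30 + $1524.60 + $243.94 + $4.41 + $15.96 = $2319.21
Net pay = $6628.70 − $2319.21 = $4309.49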